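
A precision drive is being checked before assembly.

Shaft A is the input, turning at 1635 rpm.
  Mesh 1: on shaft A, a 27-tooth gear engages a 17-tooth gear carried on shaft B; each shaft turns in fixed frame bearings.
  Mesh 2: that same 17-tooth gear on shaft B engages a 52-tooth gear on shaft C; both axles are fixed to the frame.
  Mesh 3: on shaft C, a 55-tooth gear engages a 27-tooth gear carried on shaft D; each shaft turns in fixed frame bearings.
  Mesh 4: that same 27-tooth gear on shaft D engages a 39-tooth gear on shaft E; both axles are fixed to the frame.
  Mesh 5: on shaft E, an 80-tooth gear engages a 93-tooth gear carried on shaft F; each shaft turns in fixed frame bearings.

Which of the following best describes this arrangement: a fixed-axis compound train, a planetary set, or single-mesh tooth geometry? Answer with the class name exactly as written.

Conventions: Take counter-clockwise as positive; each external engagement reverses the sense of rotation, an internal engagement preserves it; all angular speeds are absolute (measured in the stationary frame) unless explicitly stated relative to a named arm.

recognized (6 fixed axles, 5 meshes): fixed-axis compound train
classification: fixed-axis compound train

fixed-axis compound train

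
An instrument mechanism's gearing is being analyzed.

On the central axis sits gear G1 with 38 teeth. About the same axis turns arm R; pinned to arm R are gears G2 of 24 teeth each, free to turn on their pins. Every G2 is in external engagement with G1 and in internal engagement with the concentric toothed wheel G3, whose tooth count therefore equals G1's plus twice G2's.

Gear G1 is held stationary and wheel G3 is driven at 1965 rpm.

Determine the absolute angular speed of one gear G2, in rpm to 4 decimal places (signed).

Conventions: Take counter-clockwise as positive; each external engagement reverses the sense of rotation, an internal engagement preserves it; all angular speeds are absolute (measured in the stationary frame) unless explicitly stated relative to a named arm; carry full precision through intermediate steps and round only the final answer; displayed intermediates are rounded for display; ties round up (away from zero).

+3520.6250 rpm

planetary set (38T centre, 24T on arm, 86T internal) — Willis relation
normalise by the input: solve with ω_ring = 1, then scale by 1965 rpm
ring teeth: 38 + 2·24 = 86
38(ω_sun−ω_arm) = −86(ω_ring−ω_arm),  ω_sun = 0, ω_ring = 1
38(0−ω_arm) = −86(1−ω_arm)  ⇒  124·ω_arm = 86  ⇒  ω_arm = 43/62
sun–planet mesh: 38·(0−43/62) = −24·(ω_p−ω_arm)  ⇒  ω_p−ω_arm = 817/744
ω_p = 43/62 + 817/744 = 43/24
scale: ω_p = 43/24 × 1965 rpm = +3520.6250 rpm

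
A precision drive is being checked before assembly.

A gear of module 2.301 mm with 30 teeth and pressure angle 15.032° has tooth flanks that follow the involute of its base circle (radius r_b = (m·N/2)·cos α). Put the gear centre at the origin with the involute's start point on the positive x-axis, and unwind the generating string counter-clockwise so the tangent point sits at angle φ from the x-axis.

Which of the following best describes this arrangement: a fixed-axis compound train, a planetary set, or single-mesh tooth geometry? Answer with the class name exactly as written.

single-mesh tooth geometry

recognized (one wheel, involute flank): single-mesh tooth geometry, m = 2.301, N = 30
classification: single-mesh tooth geometry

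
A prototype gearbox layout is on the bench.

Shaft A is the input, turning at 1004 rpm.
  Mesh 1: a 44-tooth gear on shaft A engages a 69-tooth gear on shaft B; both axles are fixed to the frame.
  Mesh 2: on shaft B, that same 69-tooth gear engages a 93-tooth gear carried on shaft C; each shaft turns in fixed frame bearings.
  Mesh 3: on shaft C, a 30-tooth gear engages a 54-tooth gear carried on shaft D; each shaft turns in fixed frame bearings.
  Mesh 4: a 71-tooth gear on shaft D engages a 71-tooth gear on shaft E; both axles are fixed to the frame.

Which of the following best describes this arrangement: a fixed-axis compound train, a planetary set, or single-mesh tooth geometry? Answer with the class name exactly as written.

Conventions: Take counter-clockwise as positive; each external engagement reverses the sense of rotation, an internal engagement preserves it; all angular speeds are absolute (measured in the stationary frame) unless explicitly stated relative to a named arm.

recognized (5 fixed axles, 4 meshes): fixed-axis compound train
classification: fixed-axis compound train

fixed-axis compound train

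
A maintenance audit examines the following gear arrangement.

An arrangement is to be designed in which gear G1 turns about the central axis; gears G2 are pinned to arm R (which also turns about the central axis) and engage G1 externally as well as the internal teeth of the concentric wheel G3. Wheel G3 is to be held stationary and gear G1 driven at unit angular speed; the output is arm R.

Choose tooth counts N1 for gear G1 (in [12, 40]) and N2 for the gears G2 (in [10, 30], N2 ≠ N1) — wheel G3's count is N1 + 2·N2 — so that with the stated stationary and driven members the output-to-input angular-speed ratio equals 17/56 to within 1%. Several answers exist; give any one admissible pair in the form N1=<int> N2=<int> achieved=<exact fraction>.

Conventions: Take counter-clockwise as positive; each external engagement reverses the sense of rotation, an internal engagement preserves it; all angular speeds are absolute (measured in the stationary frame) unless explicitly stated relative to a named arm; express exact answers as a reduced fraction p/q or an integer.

topology: planetary set — design target 17/56, arm = carrier (Willis)
Willis with ω_ring = 0: ω_arm/ω_sun = N1/(N1+N3); set equal to 17/56  ⇒  N3/N1 = 1/(17/56) − 1 = 39/17
N3 = N1 + 2·N2  ⇒  N2/N1 = (N3/N1 − 1)/2 = (39/17 − 1)/2 = 11/17
smallest multiple with N1 ≥ 12 and N2 ≥ 10: k = 1  ⇒  N1 = 1·17 = 17, N2 = 1·11 = 11 (N1 ≤ 40, N2 ≤ 30, N2 ≠ N1 ✓), N3 = 17 + 2·11 = 39
check: N1/(N1+N3) with N1 = 17, N3 = 39 gives 17/56; |achieved − target| = 0 ≤ 17/5600 ✓

N1=17 N2=11 achieved=17/56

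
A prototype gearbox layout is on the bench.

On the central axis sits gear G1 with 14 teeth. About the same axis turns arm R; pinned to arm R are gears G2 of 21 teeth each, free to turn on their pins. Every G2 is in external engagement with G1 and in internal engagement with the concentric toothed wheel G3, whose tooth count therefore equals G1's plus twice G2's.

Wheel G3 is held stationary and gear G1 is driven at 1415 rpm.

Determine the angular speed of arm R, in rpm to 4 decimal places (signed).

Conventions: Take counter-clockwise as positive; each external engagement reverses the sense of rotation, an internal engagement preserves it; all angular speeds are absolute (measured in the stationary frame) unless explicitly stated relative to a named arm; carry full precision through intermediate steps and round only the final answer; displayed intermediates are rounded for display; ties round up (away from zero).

topology: planetary set — G1 14T / G2 21T / G3 56T, arm = carrier (Willis)
normalise by the input: solve with ω_sun = 1, then scale by 1415 rpm
ring teeth: 14 + 2·21 = 56
14(ω_sun−ω_arm) = −56(ω_ring−ω_arm),  ω_ring = 0, ω_sun = 1
14(1−ω_arm) = −56(0−ω_arm)  ⇒  70·ω_arm = 14  ⇒  ω_arm = 1/5
scale: ω_arm = 1/5 × 1415 rpm = +283.0000 rpm

+283.0000 rpm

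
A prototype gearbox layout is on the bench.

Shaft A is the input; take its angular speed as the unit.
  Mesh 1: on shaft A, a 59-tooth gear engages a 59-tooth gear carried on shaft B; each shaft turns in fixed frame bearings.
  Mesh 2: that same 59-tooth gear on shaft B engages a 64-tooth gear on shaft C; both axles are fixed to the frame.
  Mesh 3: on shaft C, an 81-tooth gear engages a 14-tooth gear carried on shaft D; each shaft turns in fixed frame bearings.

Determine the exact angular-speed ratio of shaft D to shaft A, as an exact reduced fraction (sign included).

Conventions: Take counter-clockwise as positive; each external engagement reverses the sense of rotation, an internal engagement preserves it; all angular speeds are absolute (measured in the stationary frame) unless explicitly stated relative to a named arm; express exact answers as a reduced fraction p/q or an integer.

class = fixed-axis compound train [3 meshes; 3 ratios multiply, 3 sense flips]
mesh 1 [59T→59T]: running ratio 1, sense −
mesh 2 [59T→64T]: running ratio 59/64, sense +
mesh 3 [81T→14T]: running ratio 4779/896, sense −
ω_out/ω_in = -4779/896

-4779/896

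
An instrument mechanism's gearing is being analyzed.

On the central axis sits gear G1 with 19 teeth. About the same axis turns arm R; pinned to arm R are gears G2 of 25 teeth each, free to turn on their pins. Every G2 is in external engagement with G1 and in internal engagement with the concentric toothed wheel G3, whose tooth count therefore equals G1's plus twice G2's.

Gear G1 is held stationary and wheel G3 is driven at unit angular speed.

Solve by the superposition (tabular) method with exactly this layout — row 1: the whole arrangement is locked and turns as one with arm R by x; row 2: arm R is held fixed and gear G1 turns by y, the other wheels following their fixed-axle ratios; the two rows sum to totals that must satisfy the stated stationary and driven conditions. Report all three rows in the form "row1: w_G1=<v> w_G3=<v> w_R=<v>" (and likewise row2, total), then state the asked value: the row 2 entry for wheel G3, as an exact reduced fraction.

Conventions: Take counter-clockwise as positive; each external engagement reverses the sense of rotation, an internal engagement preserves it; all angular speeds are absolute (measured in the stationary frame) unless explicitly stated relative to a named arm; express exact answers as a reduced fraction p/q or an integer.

row1: w_G1=69/88 w_G3=69/88 w_R=69/88
row2: w_G1=-69/88 w_G3=19/88 w_R=0
total: w_G1=0 w_G3=1 w_R=69/88
asked value: 19/88

class = planetary set [G3 = 19+2·25 = 69; Willis about the carrier]
row 1 — lock + rotate with arm: ω_sun = ω_ring = ω_arm = x
superposition row 2 [arm held]: sun y, ring −(19/69)·y, arm 0
boundary: total ω_sun = x + y = 0 and total ω_ring = x − (19/69)·y = 1  ⇒  y = -69/88, x = 69/88
row 2 ring = −(19/69)·(-69/88) = 19/88
totals (row 1 + row 2): sun 69/88 + (-69/88) = 0, ring 69/88 + 19/88 = 1, arm 69/88 + 0 = 69/88
asked cell (row2, ring) = 19/88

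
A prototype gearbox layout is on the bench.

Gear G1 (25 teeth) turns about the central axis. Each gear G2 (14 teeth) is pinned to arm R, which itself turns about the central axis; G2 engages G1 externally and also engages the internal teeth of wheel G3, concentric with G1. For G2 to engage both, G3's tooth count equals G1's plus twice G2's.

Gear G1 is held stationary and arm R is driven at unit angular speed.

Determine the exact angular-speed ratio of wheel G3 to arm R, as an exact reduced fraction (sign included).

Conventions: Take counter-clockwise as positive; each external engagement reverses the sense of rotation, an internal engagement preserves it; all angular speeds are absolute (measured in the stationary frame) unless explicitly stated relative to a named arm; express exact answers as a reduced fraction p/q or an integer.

planetary set (25T centre, 14T on arm, 53T internal) — Willis relation
ring teeth: 25 + 2·14 = 53
25(ω_sun−ω_arm) = −53(ω_ring−ω_arm),  ω_sun = 0, ω_arm = 1
ω_ring = 1 − (25/53)(0−1) = 78/53
ω_out/ω_in = 78/53

78/53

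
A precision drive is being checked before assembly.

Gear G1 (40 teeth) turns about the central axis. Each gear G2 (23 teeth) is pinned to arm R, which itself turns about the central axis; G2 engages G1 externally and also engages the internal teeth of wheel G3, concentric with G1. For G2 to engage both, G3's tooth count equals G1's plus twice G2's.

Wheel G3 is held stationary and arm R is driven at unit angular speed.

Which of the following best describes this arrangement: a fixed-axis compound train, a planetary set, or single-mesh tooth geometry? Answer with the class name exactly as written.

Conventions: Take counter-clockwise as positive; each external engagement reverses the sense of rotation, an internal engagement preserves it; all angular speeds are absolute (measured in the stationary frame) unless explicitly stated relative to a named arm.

planetary set

class = planetary set [G3 = 40+2·23 = 86; Willis about the carrier]
classification: planetary set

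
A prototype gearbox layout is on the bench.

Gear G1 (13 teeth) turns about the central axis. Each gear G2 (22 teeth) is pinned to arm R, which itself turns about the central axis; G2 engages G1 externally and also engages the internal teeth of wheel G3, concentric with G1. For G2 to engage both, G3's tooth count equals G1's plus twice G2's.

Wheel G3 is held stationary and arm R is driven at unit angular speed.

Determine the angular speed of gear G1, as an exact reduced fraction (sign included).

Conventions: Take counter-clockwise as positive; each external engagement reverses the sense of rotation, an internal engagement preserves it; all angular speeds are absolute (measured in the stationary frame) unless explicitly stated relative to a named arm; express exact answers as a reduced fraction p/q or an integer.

70/13

planetary set (13T centre, 22T on arm, 57T internal) — Willis relation
ring teeth: 13 + 2·22 = 57
13(ω_sun−ω_arm) = −57(ω_ring−ω_arm),  ω_ring = 0, ω_arm = 1
ω_sun = 1 − (57/13)(0−1) = 70/13
exact speed ratio = 70/13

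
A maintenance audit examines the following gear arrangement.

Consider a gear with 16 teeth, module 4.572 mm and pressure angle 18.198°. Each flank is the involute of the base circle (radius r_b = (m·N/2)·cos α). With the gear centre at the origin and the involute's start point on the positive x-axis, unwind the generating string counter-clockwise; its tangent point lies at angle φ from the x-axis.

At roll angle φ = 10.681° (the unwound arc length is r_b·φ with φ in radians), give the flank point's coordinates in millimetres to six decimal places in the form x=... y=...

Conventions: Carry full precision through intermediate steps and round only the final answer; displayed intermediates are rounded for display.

x=35.345096 y=0.074774

class = single-mesh tooth geometry [base-circle involute, m = 4.572, 16T]
pitch radius r_p = m·N/2 = 4.572·16/2 = 36.576000
base radius r_b = r_p·cos α = 36.576000·cos 18.198° = 34.746577
roll angle φ = 10.681° = 0.18641862 rad
x = r_b·(cos φ + φ·sin φ) = 35.345096
y = r_b·(sin φ − φ·cos φ) = 0.074774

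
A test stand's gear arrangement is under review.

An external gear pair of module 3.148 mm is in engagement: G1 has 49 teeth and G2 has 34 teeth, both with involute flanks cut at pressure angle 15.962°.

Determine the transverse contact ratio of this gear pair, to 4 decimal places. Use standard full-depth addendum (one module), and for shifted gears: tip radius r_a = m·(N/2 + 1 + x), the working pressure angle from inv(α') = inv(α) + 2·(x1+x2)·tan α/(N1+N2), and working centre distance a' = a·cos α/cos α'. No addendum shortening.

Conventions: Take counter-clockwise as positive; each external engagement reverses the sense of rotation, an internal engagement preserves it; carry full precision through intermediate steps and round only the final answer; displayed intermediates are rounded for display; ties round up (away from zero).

1.9516

recognized (one external pair, fixed centres): single-mesh tooth geometry, m = 3.148, N1 = 49, N2 = 34
base radii: r_b1 = 74.152353, r_b2 = 51.452653
tip radii: r_a1 = 80.274000, r_a2 = 56.664000
no profile shift: α' = α, a' = a
action lengths: √(r_a1²−r_b1²) = 30.746442, √(r_a2²−r_b2²) = 23.736752
base pitch p_b = π·m·cos α = 9.508428
CR = (30.746442 + 23.736752 − 130.642000·sin 15.96200°)/9.508428 = 1.951603
contact ratio ≈ 1.9516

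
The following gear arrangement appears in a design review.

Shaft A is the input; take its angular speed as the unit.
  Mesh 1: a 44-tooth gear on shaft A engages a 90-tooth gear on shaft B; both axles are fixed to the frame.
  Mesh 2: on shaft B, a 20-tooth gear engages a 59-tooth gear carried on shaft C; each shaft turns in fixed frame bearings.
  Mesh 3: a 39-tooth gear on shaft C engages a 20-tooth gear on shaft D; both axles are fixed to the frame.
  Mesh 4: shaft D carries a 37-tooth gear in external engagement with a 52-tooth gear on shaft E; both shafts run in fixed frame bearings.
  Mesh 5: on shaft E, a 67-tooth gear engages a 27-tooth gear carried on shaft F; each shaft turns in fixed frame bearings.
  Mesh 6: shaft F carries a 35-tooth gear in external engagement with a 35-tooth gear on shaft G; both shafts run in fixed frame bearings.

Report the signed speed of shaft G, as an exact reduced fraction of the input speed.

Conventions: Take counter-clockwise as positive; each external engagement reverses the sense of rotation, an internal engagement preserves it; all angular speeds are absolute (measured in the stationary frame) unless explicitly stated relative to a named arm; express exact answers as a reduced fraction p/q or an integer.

6-mesh fixed-axis compound train (all bearings frame-fixed)
mesh 1 [44T→90T]: |ω|/ω_in = 1×44/90 = 22/45, sense flips to −
mesh 2 [20T→59T]: |ω|/ω_in = (22/45)×20/59 = 88/531, sense flips to +
mesh 3 [39T→20T]: |ω|/ω_in = (88/531)×39/20 = 286/885, sense flips to −
mesh 4 [37T→52T]: |ω|/ω_in = (286/885)×37/52 = 407/1770, sense flips to +
mesh 5 [67T→27T]: |ω|/ω_in = (407/1770)×67/27 = 27269/47790, sense flips to −
mesh 6 [35T→35T]: |ω|/ω_in = (27269/47790)×35/35 = 27269/47790, sense flips to +
signed output speed (× input speed) = 27269/47790

27269/47790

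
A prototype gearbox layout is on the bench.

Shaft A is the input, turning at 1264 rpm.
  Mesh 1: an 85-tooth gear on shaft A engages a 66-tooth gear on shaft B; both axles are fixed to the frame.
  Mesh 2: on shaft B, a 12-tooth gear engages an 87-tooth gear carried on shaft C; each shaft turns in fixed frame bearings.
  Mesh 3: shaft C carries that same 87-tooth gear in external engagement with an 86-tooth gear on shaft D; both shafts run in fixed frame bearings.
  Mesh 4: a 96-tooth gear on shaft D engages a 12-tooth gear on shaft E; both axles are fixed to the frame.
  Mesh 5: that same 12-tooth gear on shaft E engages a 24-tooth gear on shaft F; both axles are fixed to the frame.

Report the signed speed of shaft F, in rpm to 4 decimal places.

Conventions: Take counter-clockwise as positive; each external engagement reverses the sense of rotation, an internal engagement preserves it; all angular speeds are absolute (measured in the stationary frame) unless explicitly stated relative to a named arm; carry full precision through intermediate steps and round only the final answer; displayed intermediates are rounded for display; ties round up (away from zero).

-908.5835 rpm

class = fixed-axis compound train [5 meshes; 5 ratios multiply, 5 sense flips]
mesh 1 [85T→66T]: ω = 1264.0000×85/66 = 1627.8788 rpm, sense flips to −
mesh 2 [12T→87T]: ω = 1627.8788×12/87 = 224.5350 rpm, sense flips to +
mesh 3 [87T→86T]: ω = 224.5350×87/86 = 227.1459 rpm, sense flips to −
mesh 4 [96T→12T]: ω = 227.1459×96/12 = 1817.1670 rpm, sense flips to +
mesh 5 [12T→24T]: ω = 1817.1670×12/24 = 908.5835 rpm, sense flips to −
signed output speed = -908.5835 rpm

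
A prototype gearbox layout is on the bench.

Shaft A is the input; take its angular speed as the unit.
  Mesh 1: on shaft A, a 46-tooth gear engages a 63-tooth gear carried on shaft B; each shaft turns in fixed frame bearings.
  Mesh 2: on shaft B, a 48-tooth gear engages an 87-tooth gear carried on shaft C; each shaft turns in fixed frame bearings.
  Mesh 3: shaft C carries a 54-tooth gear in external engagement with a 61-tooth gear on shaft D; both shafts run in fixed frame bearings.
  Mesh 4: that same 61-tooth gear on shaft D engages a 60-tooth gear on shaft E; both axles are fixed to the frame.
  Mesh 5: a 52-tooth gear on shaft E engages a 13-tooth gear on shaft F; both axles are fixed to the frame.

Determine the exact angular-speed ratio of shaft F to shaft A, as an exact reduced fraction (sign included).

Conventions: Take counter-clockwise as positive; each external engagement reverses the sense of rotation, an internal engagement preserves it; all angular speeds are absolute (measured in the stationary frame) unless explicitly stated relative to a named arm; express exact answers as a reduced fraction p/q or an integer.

-1472/1015

class = fixed-axis compound train [5 meshes; 5 ratios multiply, 5 sense flips]
mesh 1 [46T→63T]: running ratio 46/63, sense −
mesh 2 [48T→87T]: running ratio 736/1827, sense +
mesh 3 [54T→61T]: running ratio 4416/12383, sense −
mesh 4 [61T→60T]: running ratio 368/1015, sense +
mesh 5 [52T→13T]: running ratio 1472/1015, sense −
ω_out/ω_in = -1472/1015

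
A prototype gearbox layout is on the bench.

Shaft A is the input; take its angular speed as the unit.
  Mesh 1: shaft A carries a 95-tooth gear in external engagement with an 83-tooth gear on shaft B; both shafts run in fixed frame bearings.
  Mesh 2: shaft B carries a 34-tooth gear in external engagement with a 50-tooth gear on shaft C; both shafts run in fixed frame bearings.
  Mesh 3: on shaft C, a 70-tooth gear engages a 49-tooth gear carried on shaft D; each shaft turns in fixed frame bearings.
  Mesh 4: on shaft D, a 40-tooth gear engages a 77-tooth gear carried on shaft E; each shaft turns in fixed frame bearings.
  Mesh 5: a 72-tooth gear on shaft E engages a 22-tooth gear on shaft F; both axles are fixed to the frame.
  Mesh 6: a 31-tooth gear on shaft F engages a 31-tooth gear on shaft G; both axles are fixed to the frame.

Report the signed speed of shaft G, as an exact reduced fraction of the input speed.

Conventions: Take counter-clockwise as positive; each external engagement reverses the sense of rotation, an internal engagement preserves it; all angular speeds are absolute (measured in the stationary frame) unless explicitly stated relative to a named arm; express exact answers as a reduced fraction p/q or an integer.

930240/492107

6-mesh fixed-axis compound train (all bearings frame-fixed)
mesh 1 [95T→83T]: |ω|/ω_in = 1×95/83 = 95/83, sense flips to −
mesh 2 [34T→50T]: |ω|/ω_in = (95/83)×34/50 = 323/415, sense flips to +
mesh 3 [70T→49T]: |ω|/ω_in = (323/415)×70/49 = 646/581, sense flips to −
mesh 4 [40T→77T]: |ω|/ω_in = (646/581)×40/77 = 25840/44737, sense flips to +
mesh 5 [72T→22T]: |ω|/ω_in = (25840/44737)×72/22 = 930240/492107, sense flips to −
mesh 6 [31T→31T]: |ω|/ω_in = (930240/492107)×31/31 = 930240/492107, sense flips to +
signed output speed (× input speed) = 930240/492107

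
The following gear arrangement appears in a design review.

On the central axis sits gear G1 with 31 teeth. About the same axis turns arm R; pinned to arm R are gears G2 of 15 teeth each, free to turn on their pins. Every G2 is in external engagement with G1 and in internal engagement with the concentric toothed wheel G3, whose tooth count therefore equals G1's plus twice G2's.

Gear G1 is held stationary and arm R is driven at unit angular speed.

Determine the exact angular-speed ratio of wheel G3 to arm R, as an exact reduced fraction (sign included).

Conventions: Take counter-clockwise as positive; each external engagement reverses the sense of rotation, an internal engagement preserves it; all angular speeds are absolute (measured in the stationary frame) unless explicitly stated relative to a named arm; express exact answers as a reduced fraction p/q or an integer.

92/61

recognized (axles ride arm R): planetary set, 31/15/61 teeth
ring teeth: 31 + 2·15 = 61
31(ω_sun−ω_arm) = −61(ω_ring−ω_arm),  ω_sun = 0, ω_arm = 1
ω_ring = 1 − (31/61)(0−1) = 92/61
ω_out/ω_in = 92/61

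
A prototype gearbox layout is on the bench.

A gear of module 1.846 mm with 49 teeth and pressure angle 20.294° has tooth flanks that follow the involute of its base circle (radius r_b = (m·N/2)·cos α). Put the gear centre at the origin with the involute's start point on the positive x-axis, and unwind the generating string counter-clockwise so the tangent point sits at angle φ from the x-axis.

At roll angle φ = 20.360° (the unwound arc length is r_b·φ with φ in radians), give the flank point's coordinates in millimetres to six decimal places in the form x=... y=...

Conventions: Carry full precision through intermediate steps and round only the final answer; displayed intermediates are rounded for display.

topology: single-mesh involute geometry — m = 1.846, N = 49
pitch radius r_p = m·N/2 = 1.846·49/2 = 45.227000
base radius r_b = r_p·cos α = 45.227000·cos 20.294° = 42.419546
roll angle φ = 20.360° = 0.35534904 rad
x = r_b·(cos φ + φ·sin φ) = 45.013811
y = r_b·(sin φ − φ·cos φ) = 0.626493

x=45.013811 y=0.626493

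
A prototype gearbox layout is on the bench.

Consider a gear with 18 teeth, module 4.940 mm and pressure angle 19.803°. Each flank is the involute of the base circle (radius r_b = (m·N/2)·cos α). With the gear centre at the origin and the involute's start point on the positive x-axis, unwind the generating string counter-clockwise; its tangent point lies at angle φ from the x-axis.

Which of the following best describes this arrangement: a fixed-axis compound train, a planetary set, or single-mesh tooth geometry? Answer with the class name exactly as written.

single-mesh tooth geometry

recognized (one wheel, involute flank): single-mesh tooth geometry, m = 4.940, N = 18
classification: single-mesh tooth geometry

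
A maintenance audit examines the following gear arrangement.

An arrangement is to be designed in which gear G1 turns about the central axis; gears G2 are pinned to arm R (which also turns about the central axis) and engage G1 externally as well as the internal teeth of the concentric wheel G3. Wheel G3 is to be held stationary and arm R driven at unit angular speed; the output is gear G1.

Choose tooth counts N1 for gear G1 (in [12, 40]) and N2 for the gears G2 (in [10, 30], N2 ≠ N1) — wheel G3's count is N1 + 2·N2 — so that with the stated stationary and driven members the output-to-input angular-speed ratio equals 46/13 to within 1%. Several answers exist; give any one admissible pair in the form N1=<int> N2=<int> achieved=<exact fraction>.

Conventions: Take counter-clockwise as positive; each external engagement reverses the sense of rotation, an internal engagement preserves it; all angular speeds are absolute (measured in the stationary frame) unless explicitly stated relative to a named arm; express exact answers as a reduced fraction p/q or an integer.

N1=13 N2=10 achieved=46/13

design class (target 46/13): planetary set
Willis with ω_ring = 0: ω_sun/ω_arm = (N1+N3)/N1; set equal to 46/13  ⇒  N3/N1 = 46/13 − 1 = 33/13
N3 = N1 + 2·N2  ⇒  N2/N1 = (N3/N1 − 1)/2 = (33/13 − 1)/2 = 10/13
smallest multiple with N1 ≥ 12 and N2 ≥ 10: k = 1  ⇒  N1 = 1·13 = 13, N2 = 1·10 = 10 (N1 ≤ 40, N2 ≤ 30, N2 ≠ N1 ✓), N3 = 13 + 2·10 = 33
check: (N1+N3)/N1 with N1 = 13, N3 = 33 gives 46/13; |achieved − target| = 0 ≤ 23/650 ✓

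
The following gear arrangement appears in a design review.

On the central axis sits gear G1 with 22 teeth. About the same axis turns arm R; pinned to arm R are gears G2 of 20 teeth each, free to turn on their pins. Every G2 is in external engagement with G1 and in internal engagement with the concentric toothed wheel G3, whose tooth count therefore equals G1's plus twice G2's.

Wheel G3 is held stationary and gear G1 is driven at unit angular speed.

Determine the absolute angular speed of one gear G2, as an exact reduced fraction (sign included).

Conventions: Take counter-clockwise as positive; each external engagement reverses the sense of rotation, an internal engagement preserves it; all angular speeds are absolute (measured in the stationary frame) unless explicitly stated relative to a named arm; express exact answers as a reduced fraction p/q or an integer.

-11/20

topology: planetary set — G1 22T / G2 20T / G3 62T, arm = carrier (Willis)
ring teeth: 22 + 2·20 = 62
22(ω_sun−ω_arm) = −62(ω_ring−ω_arm),  ω_ring = 0, ω_sun = 1
22(1−ω_arm) = −62(0−ω_arm)  ⇒  84·ω_arm = 22  ⇒  ω_arm = 11/42
sun–planet mesh: 22·(1−11/42) = −20·(ω_p−ω_arm)  ⇒  ω_p−ω_arm = -341/420
ω_p = 11/42 − 341/420 = -11/20
exact speed ratio = -11/20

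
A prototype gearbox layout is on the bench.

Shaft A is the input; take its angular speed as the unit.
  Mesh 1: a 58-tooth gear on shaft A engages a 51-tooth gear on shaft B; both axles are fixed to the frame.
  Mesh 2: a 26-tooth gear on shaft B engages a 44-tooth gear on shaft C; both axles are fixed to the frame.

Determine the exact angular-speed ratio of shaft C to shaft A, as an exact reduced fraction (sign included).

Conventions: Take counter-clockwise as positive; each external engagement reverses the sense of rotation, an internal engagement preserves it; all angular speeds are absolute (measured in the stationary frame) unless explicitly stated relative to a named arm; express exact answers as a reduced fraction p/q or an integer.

377/561

class = fixed-axis compound train [2 meshes; 2 ratios multiply, 2 sense flips]
mesh 1 [58T→51T]: running ratio 58/51, sense −
mesh 2 [26T→44T]: running ratio 377/561, sense +
ω_out/ω_in = 377/561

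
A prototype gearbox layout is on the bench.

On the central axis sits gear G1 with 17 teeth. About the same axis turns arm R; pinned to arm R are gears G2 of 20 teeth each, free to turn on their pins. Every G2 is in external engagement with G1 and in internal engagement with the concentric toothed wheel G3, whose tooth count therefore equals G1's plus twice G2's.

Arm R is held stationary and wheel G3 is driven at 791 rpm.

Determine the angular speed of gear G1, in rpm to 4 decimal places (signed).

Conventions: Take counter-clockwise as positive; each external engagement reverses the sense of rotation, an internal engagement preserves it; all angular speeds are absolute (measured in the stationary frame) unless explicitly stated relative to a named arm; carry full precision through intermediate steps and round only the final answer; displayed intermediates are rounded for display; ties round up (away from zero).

planetary set (17T centre, 20T on arm, 57T internal) — Willis relation
normalise by the input: solve with ω_ring = 1, then scale by 791 rpm
ring teeth: 17 + 2·20 = 57
17(ω_sun−ω_arm) = −57(ω_ring−ω_arm),  ω_arm = 0, ω_ring = 1
ω_sun = 0 − (57/17)(1−0) = -57/17
scale: ω_sun = -57/17 × 791 rpm = -2652.1765 rpm

-2652.1765 rpm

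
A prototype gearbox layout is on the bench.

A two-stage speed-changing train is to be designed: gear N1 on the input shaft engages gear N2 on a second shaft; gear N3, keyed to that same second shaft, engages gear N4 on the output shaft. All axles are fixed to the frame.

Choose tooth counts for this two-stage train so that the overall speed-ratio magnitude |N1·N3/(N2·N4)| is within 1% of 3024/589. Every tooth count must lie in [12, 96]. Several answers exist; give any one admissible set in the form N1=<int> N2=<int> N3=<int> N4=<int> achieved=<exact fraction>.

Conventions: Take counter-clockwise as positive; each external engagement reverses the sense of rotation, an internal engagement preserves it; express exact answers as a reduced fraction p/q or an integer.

N1=36 N2=19 N3=84 N4=31 achieved=3024/589

class = fixed-axis compound train [2-stage, 3024/589 wanted]
target = 3024/589 in lowest terms: an exact hit needs N1·N3 = k·3024 and N2·N4 = k·589 for one integer k, every count in [12, 96]; additionally prefer no 1:1 stage (N1 ≠ N2, N3 ≠ N4)
k = 1: N1·N3 = 3024 = 36·84, N2·N4 = 589 = 19·31
achieved = 36·84/(19·31) = 3024/589; |achieved − target| = 0 ≤ 756/14725 ✓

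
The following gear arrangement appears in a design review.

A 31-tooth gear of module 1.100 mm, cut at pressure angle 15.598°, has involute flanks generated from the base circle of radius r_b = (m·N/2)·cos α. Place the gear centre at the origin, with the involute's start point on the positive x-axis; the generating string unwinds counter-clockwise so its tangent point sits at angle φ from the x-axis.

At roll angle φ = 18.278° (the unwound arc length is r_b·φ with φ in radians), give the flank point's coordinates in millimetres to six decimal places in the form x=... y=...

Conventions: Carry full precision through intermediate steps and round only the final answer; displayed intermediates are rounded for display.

x=17.236565 y=0.175913

single-mesh involute tooth geometry (31T wheel at module 1.100)
pitch radius r_p = m·N/2 = 1.100·31/2 = 17.050000
base radius r_b = r_p·cos α = 17.050000·cos 15.598° = 16.422082
roll angle φ = 18.278° = 0.31901128 rad
x = r_b·(cos φ + φ·sin φ) = 17.236565
y = r_b·(sin φ − φ·cos φ) = 0.175913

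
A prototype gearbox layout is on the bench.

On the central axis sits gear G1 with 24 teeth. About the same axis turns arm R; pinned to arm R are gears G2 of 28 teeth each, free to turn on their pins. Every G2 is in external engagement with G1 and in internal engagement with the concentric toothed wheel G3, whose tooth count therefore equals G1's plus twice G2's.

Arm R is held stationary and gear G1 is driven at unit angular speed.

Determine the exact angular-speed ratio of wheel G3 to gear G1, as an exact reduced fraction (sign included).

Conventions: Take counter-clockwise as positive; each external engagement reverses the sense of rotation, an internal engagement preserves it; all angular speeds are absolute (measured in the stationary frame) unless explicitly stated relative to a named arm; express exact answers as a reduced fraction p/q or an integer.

-3/10

recognized (axles ride arm R): planetary set, 24/28/80 teeth
ring teeth: 24 + 2·28 = 80
24(ω_sun−ω_arm) = −80(ω_ring−ω_arm),  ω_arm = 0, ω_sun = 1
ω_ring = 0 − (24/80)(1−0) = -3/10
ω_out/ω_in = -3/10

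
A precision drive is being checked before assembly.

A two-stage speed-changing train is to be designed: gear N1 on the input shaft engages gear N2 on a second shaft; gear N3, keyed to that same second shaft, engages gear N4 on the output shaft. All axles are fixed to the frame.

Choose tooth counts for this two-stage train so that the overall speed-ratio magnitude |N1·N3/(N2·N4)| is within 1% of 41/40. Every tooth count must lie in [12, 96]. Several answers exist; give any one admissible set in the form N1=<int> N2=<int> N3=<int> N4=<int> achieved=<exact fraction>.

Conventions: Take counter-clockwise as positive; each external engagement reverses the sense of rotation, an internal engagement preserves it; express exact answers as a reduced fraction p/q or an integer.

N1=12 N2=40 N3=41 N4=12 achieved=41/40

2-stage fixed-axis compound train for ratio 41/40
target = 41/40 in lowest terms: an exact hit needs N1·N3 = k·41 and N2·N4 = k·40 for one integer k, every count in [12, 96]; additionally prefer no 1:1 stage (N1 ≠ N2, N3 ≠ N4)
k = 1…11: no 1:1-free in-range split of k·41 and k·40 into factor pairs; take k = 12
k = 12: N1·N3 = 492 = 12·41, N2·N4 = 480 = 40·12
achieved = 12·41/(40·12) = 41/40; |achieved − target| = 0 ≤ 41/4000 ✓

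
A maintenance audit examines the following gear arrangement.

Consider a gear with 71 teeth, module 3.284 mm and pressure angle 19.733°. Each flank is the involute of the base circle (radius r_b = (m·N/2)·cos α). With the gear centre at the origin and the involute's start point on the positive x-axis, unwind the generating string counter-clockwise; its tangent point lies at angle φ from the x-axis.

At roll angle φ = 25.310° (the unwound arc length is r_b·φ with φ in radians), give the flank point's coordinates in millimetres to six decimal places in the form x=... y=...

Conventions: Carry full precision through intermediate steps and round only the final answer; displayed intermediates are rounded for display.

x=119.925930 y=3.091985

topology: single-mesh involute geometry — m = 3.284, N = 71
pitch radius r_p = m·N/2 = 3.284·71/2 = 116.582000
base radius r_b = r_p·cos α = 116.582000·cos 19.733° = 109.735866
roll angle φ = 25.310° = 0.44174283 rad
x = r_b·(cos φ + φ·sin φ) = 119.925930
y = r_b·(sin φ − φ·cos φ) = 3.091985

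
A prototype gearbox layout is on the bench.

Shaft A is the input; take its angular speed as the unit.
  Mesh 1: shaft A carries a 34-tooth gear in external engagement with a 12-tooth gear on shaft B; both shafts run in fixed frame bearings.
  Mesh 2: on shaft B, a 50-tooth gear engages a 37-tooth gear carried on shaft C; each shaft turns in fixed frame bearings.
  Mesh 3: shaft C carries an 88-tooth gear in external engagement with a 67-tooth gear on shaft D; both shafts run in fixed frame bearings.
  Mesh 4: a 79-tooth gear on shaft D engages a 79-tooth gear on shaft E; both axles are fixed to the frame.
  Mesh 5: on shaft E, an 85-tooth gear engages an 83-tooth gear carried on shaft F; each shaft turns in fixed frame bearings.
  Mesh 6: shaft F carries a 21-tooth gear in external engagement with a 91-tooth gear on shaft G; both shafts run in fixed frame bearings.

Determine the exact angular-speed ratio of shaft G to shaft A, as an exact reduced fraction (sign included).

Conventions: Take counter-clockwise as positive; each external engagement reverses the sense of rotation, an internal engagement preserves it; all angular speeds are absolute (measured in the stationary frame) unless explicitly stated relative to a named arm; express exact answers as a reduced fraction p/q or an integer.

class = fixed-axis compound train [6 meshes; 6 ratios multiply, 6 sense flips]
mesh 1 [34T→12T]: running ratio 17/6, sense −
mesh 2 [50T→37T]: running ratio 425/111, sense +
mesh 3 [88T→67T]: running ratio 37400/7437, sense −
mesh 4 [79T→79T]: running ratio 37400/7437, sense +
mesh 5 [85T→83T]: running ratio 3179000/617271, sense −
mesh 6 [21T→91T]: running ratio 3179000/2674841, sense +
ω_out/ω_in = 3179000/2674841

3179000/2674841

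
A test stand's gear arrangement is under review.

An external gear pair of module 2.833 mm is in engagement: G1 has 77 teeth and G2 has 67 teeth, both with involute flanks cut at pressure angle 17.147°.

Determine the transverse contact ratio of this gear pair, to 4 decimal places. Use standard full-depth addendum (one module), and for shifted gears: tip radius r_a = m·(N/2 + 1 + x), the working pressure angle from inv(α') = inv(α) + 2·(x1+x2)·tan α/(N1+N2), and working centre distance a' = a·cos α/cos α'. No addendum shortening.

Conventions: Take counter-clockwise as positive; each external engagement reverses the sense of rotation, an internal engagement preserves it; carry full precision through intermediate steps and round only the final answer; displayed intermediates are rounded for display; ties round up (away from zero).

2.0057

class = single-mesh tooth geometry [involute pair 77T × 67T, m = 2.833]
base radii: r_b1 = 104.222479, r_b2 = 90.687092
tip radii: r_a1 = 111.903500, r_a2 = 97.738500
no profile shift: α' = α, a' = a
action lengths: √(r_a1²−r_b1²) = 40.743935, √(r_a2²−r_b2²) = 36.450867
base pitch p_b = π·m·cos α = 8.504534
CR = (40.743935 + 36.450867 − 203.976000·sin 17.14700°)/8.504534 = 2.005721
contact ratio ≈ 2.0057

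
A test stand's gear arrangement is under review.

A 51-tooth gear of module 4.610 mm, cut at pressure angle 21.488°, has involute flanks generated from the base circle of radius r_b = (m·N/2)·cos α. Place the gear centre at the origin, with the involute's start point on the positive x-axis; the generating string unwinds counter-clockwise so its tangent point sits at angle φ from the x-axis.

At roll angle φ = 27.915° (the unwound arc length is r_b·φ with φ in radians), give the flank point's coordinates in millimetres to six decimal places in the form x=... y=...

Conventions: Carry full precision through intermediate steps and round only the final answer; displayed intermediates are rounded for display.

x=121.606338 y=4.117508

topology: single-mesh involute geometry — m = 4.610, N = 51
pitch radius r_p = m·N/2 = 4.610·51/2 = 117.555000
base radius r_b = r_p·cos α = 117.555000·cos 21.488° = 109.384258
roll angle φ = 27.915° = 0.48720866 rad
x = r_b·(cos φ + φ·sin φ) = 121.606338
y = r_b·(sin φ − φ·cos φ) = 4.117508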